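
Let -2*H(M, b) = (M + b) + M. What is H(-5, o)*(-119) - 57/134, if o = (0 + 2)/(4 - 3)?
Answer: -63841/134 ≈ -476.43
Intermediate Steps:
o = 2 (o = 2/1 = 2*1 = 2)
H(M, b) = -M - b/2 (H(M, b) = -((M + b) + M)/2 = -(b + 2*M)/2 = -M - b/2)
H(-5, o)*(-119) - 57/134 = (-1*(-5) - ½*2)*(-119) - 57/134 = (5 - 1)*(-119) - 57*1/134 = 4*(-119) - 57/134 = -476 - 57/134 = -63841/134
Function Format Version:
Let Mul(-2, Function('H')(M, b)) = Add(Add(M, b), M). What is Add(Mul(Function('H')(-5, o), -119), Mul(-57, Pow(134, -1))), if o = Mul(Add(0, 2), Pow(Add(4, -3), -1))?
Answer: Rational(-63841, 134) ≈ -476.43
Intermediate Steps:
o = 2 (o = Mul(2, Pow(1, -1)) = Mul(2, 1) = 2)
Function('H')(M, b) = Add(Mul(-1, M), Mul(Rational(-1, 2), b)) (Function('H')(M, b) = Mul(Rational(-1, 2), Add(Add(M, b), M)) = Mul(Rational(-1, 2), Add(b, Mul(2, M))) = Add(Mul(-1, M), Mul(Rational(-1, 2), b)))
Add(Mul(Function('H')(-5, o), -119), Mul(-57, Pow(134, -1))) = Add(Mul(Add(Mul(-1, -5), Mul(Rational(-1, 2), 2)), -119), Mul(-57, Pow(134, -1))) = Add(Mul(Add(5, -1), -119), Mul(-57, Rational(1, 134))) = Add(Mul(4, -119), Rational(-57, 134)) = Add(-476, Rational(-57, 134)) = Rational(-63841, 134)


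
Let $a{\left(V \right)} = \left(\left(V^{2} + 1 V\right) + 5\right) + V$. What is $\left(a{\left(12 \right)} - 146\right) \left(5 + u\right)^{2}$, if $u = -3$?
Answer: $108$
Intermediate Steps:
$a{\left(V \right)} = 5 + V^{2} + 2 V$ ($a{\left(V \right)} = \left(\left(V^{2} + V\right) + 5\right) + V = \left(\left(V + V^{2}\right) + 5\right) + V = \left(5 + V + V^{2}\right) + V = 5 + V^{2} + 2 V$)
$\left(a{\left(12 \right)} - 146\right) \left(5 + u\right)^{2} = \left(\left(5 + 12^{2} + 2 \cdot 12\right) - 146\right) \left(5 - 3\right)^{2} = \left(\left(5 + 144 + 24\right) - 146\right) 2^{2} = \left(173 - 146\right) 4 = 27 \cdot 4 = 108$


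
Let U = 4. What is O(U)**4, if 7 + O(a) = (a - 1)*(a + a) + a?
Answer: 194481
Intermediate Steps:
O(a) = -7 + a + 2*a*(-1 + a) (O(a) = -7 + ((a - 1)*(a + a) + a) = -7 + ((-1 + a)*(2*a) + a) = -7 + (2*a*(-1 + a) + a) = -7 + (a + 2*a*(-1 + a)) = -7 + a + 2*a*(-1 + a))
O(U)**4 = (-7 - 1*4 + 2*4**2)**4 = (-7 - 4 + 2*16)**4 = (-7 - 4 + 32)**4 = 21**4 = 194481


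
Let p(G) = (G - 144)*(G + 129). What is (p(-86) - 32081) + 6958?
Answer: -35013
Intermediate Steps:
p(G) = (-144 + G)*(129 + G)
(p(-86) - 32081) + 6958 = ((-18576 + (-86)**2 - 15*(-86)) - 32081) + 6958 = ((-18576 + 7396 + 1290) - 32081) + 6958 = (-9890 - 32081) + 6958 = -41971 + 6958 = -35013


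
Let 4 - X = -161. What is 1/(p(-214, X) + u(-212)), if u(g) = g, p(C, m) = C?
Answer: -1/426 ≈ -0.0023474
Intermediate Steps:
X = 165 (X = 4 - 1*(-161) = 4 + 161 = 165)
1/(p(-214, X) + u(-212)) = 1/(-214 - 212) = 1/(-426) = -1/426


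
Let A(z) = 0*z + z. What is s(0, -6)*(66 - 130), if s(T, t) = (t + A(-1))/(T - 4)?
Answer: -112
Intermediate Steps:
A(z) = z (A(z) = 0 + z = z)
s(T, t) = (-1 + t)/(-4 + T) (s(T, t) = (t - 1)/(T - 4) = (-1 + t)/(-4 + T))
s(0, -6)*(66 - 130) = ((-1 - 6)/(-4 + 0))*(66 - 130) = (-7/(-4))*(-64) = -¼*(-7)*(-64) = (7/4)*(-64) = -112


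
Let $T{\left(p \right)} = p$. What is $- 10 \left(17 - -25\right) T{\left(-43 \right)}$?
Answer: $18060$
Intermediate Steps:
$- 10 \left(17 - -25\right) T{\left(-43 \right)} = - 10 \left(17 - -25\right) \left(-43\right) = - 10 \left(17 + 25\right) \left(-43\right) = \left(-10\right) 42 \left(-43\right) = \left(-420\right) \left(-43\right) = 18060$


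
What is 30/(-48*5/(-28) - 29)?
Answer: -210/143 ≈ -1.4685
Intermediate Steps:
30/(-48*5/(-28) - 29) = 30/(-240*(-1/28) - 29) = 30/(60/7 - 29) = 30/(-143/7) = -7/143*30 = -210/143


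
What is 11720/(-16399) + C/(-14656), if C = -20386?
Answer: 81270847/120171872 ≈ 0.67629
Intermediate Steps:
11720/(-16399) + C/(-14656) = 11720/(-16399) - 20386/(-14656) = 11720*(-1/16399) - 20386*(-1/14656) = -11720/16399 + 10193/7328 = 81270847/120171872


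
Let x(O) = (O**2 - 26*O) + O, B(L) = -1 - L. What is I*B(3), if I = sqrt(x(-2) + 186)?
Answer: -16*sqrt(15) ≈ -61.968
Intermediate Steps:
x(O) = O**2 - 25*O
I = 4*sqrt(15) (I = sqrt(-2*(-25 - 2) + 186) = sqrt(-2*(-27) + 186) = sqrt(54 + 186) = sqrt(240) = 4*sqrt(15) ≈ 15.492)
I*B(3) = (4*sqrt(15))*(-1 - 1*3) = (4*sqrt(15))*(-1 - 3) = (4*sqrt(15))*(-4) = -16*sqrt(15)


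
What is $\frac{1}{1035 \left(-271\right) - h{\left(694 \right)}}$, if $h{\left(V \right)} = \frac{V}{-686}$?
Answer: $- \frac{343}{96206008} \approx -3.5653 \cdot 10^{-6}$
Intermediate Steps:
$h{\left(V \right)} = - \frac{V}{686}$ ($h{\left(V \right)} = V \left(- \frac{1}{686}\right) = - \frac{V}{686}$)
$\frac{1}{1035 \left(-271\right) - h{\left(694 \right)}} = \frac{1}{1035 \left(-271\right) - \left(- \frac{1}{686}\right) 694} = \frac{1}{-280485 - - \frac{347}{343}} = \frac{1}{-280485 + \frac{347}{343}} = \frac{1}{- \frac{96206008}{343}} = - \frac{343}{96206008}$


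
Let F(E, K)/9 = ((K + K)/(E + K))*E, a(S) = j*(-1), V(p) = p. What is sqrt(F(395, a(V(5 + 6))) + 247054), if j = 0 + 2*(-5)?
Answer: sqrt(2225066)/3 ≈ 497.22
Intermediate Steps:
j = -10 (j = 0 - 10 = -10)
a(S) = 10 (a(S) = -10*(-1) = 10)
F(E, K) = 18*E*K/(E + K) (F(E, K) = 9*(((K + K)/(E + K))*E) = 9*(((2*K)/(E + K))*E) = 9*((2*K/(E + K))*E) = 9*(2*E*K/(E + K)) = 18*E*K/(E + K))
sqrt(F(395, a(V(5 + 6))) + 247054) = sqrt(18*395*10/(395 + 10) + 247054) = sqrt(18*395*10/405 + 247054) = sqrt(18*395*10*(1/405) + 247054) = sqrt(1580/9 + 247054) = sqrt(2225066/9) = sqrt(2225066)/3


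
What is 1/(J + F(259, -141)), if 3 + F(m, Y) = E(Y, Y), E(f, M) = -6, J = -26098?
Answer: -1/26107 ≈ -3.8304e-5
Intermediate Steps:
F(m, Y) = -9 (F(m, Y) = -3 - 6 = -9)
1/(J + F(259, -141)) = 1/(-26098 - 9) = 1/(-26107) = -1/26107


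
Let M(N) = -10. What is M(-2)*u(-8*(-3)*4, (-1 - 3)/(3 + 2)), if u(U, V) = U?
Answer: -960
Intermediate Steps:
M(-2)*u(-8*(-3)*4, (-1 - 3)/(3 + 2)) = -10*(-8*(-3))*4 = -10*(-4*(-6))*4 = -240*4 = -10*96 = -960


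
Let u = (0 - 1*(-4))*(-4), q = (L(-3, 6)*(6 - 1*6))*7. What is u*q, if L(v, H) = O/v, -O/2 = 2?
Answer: 0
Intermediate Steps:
O = -4 (O = -2*2 = -4)
L(v, H) = -4/v
q = 0 (q = ((-4/(-3))*(6 - 1*6))*7 = ((-4*(-1/3))*(6 - 6))*7 = ((4/3)*0)*7 = 0*7 = 0)
u = -16 (u = (0 + 4)*(-4) = 4*(-4) = -16)
u*q = -16*0 = 0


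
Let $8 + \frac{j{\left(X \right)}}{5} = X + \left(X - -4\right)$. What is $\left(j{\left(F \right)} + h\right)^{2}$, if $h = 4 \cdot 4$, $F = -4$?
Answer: $1936$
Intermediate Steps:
$j{\left(X \right)} = -20 + 10 X$ ($j{\left(X \right)} = -40 + 5 \left(X + \left(X - -4\right)\right) = -40 + 5 \left(X + \left(X + 4\right)\right) = -40 + 5 \left(X + \left(4 + X\right)\right) = -40 + 5 \left(4 + 2 X\right) = -40 + \left(20 + 10 X\right) = -20 + 10 X$)
$h = 16$
$\left(j{\left(F \right)} + h\right)^{2} = \left(\left(-20 + 10 \left(-4\right)\right) + 16\right)^{2} = \left(\left(-20 - 40\right) + 16\right)^{2} = \left(-60 + 16\right)^{2} = \left(-44\right)^{2} = 1936$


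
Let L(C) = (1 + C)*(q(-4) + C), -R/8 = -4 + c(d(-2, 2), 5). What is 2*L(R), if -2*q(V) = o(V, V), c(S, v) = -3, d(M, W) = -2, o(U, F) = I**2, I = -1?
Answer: 6327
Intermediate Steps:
o(U, F) = 1 (o(U, F) = (-1)**2 = 1)
q(V) = -1/2 (q(V) = -1/2*1 = -1/2)
R = 56 (R = -8*(-4 - 3) = -8*(-7) = 56)
L(C) = (1 + C)*(-1/2 + C)
2*L(R) = 2*(-1/2 + 56**2 + (1/2)*56) = 2*(-1/2 + 3136 + 28) = 2*(6327/2) = 6327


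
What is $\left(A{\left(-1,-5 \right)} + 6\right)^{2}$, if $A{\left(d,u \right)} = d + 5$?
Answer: $100$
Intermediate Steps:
$A{\left(d,u \right)} = 5 + d$
$\left(A{\left(-1,-5 \right)} + 6\right)^{2} = \left(\left(5 - 1\right) + 6\right)^{2} = \left(4 + 6\right)^{2} = 10^{2} = 100$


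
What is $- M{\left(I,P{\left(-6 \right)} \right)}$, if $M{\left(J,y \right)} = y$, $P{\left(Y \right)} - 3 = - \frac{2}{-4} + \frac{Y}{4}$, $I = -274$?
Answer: $-2$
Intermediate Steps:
$P{\left(Y \right)} = \frac{7}{2} + \frac{Y}{4}$ ($P{\left(Y \right)} = 3 + \left(- \frac{2}{-4} + \frac{Y}{4}\right) = 3 + \left(\left(-2\right) \left(- \frac{1}{4}\right) + Y \frac{1}{4}\right) = 3 + \left(\frac{1}{2} + \frac{Y}{4}\right) = \frac{7}{2} + \frac{Y}{4}$)
$- M{\left(I,P{\left(-6 \right)} \right)} = - (\frac{7}{2} + \frac{1}{4} \left(-6\right)) = - (\frac{7}{2} - \frac{3}{2}) = \left(-1\right) 2 = -2$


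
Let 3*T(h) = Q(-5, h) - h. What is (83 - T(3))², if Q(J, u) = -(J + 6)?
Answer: 64009/9 ≈ 7112.1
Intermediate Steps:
Q(J, u) = -6 - J (Q(J, u) = -(6 + J) = -6 - J)
T(h) = -⅓ - h/3 (T(h) = ((-6 - 1*(-5)) - h)/3 = ((-6 + 5) - h)/3 = (-1 - h)/3 = -⅓ - h/3)
(83 - T(3))² = (83 - (-⅓ - ⅓*3))² = (83 - (-⅓ - 1))² = (83 - 1*(-4/3))² = (83 + 4/3)² = (253/3)² = 64009/9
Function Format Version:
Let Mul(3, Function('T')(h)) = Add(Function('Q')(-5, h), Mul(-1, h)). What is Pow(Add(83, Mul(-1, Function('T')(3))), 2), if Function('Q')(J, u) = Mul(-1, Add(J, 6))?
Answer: Rational(64009, 9) ≈ 7112.1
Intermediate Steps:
Function('Q')(J, u) = Add(-6, Mul(-1, J)) (Function('Q')(J, u) = Mul(-1, Add(6, J)) = Add(-6, Mul(-1, J)))
Function('T')(h) = Add(Rational(-1, 3), Mul(Rational(-1, 3), h)) (Function('T')(h) = Mul(Rational(1, 3), Add(Add(-6, Mul(-1, -5)), Mul(-1, h))) = Mul(Rational(1, 3), Add(Add(-6, 5), Mul(-1, h))) = Mul(Rational(1, 3), Add(-1, Mul(-1, h))) = Add(Rational(-1, 3), Mul(Rational(-1, 3), h)))
Pow(Add(83, Mul(-1, Function('T')(3))), 2) = Pow(Add(83, Mul(-1, Add(Rational(-1, 3), Mul(Rational(-1, 3), 3)))), 2) = Pow(Add(83, Mul(-1, Add(Rational(-1, 3), -1))), 2) = Pow(Add(83, Mul(-1, Rational(-4, 3))), 2) = Pow(Add(83, Rational(4, 3)), 2) = Pow(Rational(253, 3), 2) = Rational(64009, 9)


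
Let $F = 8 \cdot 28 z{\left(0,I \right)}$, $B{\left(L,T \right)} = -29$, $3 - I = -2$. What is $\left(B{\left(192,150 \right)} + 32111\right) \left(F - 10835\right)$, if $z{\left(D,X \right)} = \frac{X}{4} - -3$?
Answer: $-317066406$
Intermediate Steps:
$I = 5$ ($I = 3 - -2 = 3 + 2 = 5$)
$z{\left(D,X \right)} = 3 + \frac{X}{4}$ ($z{\left(D,X \right)} = X \frac{1}{4} + 3 = \frac{X}{4} + 3 = 3 + \frac{X}{4}$)
$F = 952$ ($F = 8 \cdot 28 \left(3 + \frac{1}{4} \cdot 5\right) = 224 \left(3 + \frac{5}{4}\right) = 224 \cdot \frac{17}{4} = 952$)
$\left(B{\left(192,150 \right)} + 32111\right) \left(F - 10835\right) = \left(-29 + 32111\right) \left(952 - 10835\right) = 32082 \left(-9883\right) = -317066406$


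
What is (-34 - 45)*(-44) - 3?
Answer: 3473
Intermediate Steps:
(-34 - 45)*(-44) - 3 = -79*(-44) - 3 = 3476 - 3 = 3473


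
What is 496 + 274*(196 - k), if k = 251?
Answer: -14574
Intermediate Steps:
496 + 274*(196 - k) = 496 + 274*(196 - 1*251) = 496 + 274*(196 - 251) = 496 + 274*(-55) = 496 - 15070 = -14574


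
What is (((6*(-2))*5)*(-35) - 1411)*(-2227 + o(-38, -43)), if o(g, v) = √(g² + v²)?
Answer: -1534403 + 689*√3293 ≈ -1.4949e+6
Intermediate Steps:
(((6*(-2))*5)*(-35) - 1411)*(-2227 + o(-38, -43)) = (((6*(-2))*5)*(-35) - 1411)*(-2227 + √((-38)² + (-43)²)) = (-12*5*(-35) - 1411)*(-2227 + √(1444 + 1849)) = (-60*(-35) - 1411)*(-2227 + √3293) = (2100 - 1411)*(-2227 + √3293) = 689*(-2227 + √3293) = -1534403 + 689*√3293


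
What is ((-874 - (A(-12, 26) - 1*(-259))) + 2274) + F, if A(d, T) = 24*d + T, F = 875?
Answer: 2278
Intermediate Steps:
A(d, T) = T + 24*d
((-874 - (A(-12, 26) - 1*(-259))) + 2274) + F = ((-874 - ((26 + 24*(-12)) - 1*(-259))) + 2274) + 875 = ((-874 - ((26 - 288) + 259)) + 2274) + 875 = ((-874 - (-262 + 259)) + 2274) + 875 = ((-874 - 1*(-3)) + 2274) + 875 = ((-874 + 3) + 2274) + 875 = (-871 + 2274) + 875 = 1403 + 875 = 2278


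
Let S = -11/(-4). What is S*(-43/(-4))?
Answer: 473/16 ≈ 29.563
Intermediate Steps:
S = 11/4 (S = -11*(-¼) = 11/4 ≈ 2.7500)
S*(-43/(-4)) = 11*(-43/(-4))/4 = 11*(-43*(-¼))/4 = (11/4)*(43/4) = 473/16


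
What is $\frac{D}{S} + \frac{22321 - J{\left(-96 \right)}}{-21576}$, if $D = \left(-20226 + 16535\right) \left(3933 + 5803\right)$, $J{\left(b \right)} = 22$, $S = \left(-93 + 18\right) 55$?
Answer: $\frac{258418001467}{29667000} \approx 8710.6$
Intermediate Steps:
$S = -4125$ ($S = \left(-75\right) 55 = -4125$)
$D = -35935576$ ($D = \left(-3691\right) 9736 = -35935576$)
$\frac{D}{S} + \frac{22321 - J{\left(-96 \right)}}{-21576} = - \frac{35935576}{-4125} + \frac{22321 - 22}{-21576} = \left(-35935576\right) \left(- \frac{1}{4125}\right) + \left(22321 - 22\right) \left(- \frac{1}{21576}\right) = \frac{35935576}{4125} + 22299 \left(- \frac{1}{21576}\right) = \frac{35935576}{4125} - \frac{7433}{7192} = \frac{258418001467}{29667000}$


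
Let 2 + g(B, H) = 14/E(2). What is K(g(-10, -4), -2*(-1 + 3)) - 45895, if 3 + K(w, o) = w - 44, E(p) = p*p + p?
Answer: -137825/3 ≈ -45942.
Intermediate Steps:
E(p) = p + p**2 (E(p) = p**2 + p = p + p**2)
g(B, H) = 1/3 (g(B, H) = -2 + 14/((2*(1 + 2))) = -2 + 14/((2*3)) = -2 + 14/6 = -2 + 14*(1/6) = -2 + 7/3 = 1/3)
K(w, o) = -47 + w (K(w, o) = -3 + (w - 44) = -3 + (-44 + w) = -47 + w)
K(g(-10, -4), -2*(-1 + 3)) - 45895 = (-47 + 1/3) - 45895 = -140/3 - 45895 = -137825/3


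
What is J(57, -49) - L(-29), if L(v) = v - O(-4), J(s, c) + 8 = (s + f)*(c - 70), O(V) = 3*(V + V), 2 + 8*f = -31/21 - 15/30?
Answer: -322889/48 ≈ -6726.9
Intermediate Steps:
f = -167/336 (f = -¼ + (-31/21 - 15/30)/8 = -¼ + (-31*1/21 - 15*1/30)/8 = -¼ + (-31/21 - ½)/8 = -¼ + (⅛)*(-83/42) = -¼ - 83/336 = -167/336 ≈ -0.49702)
O(V) = 6*V (O(V) = 3*(2*V) = 6*V)
J(s, c) = -8 + (-70 + c)*(-167/336 + s) (J(s, c) = -8 + (s - 167/336)*(c - 70) = -8 + (-167/336 + s)*(-70 + c) = -8 + (-70 + c)*(-167/336 + s))
L(v) = 24 + v (L(v) = v - 6*(-4) = v - 1*(-24) = v + 24 = 24 + v)
J(57, -49) - L(-29) = (643/24 - 70*57 - 167/336*(-49) - 49*57) - (24 - 29) = (643/24 - 3990 + 1169/48 - 2793) - 1*(-5) = -323129/48 + 5 = -322889/48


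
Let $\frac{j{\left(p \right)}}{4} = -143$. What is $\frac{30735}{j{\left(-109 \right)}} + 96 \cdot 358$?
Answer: $\frac{19627761}{572} \approx 34314.0$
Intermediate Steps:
$j{\left(p \right)} = -572$ ($j{\left(p \right)} = 4 \left(-143\right) = -572$)
$\frac{30735}{j{\left(-109 \right)}} + 96 \cdot 358 = \frac{30735}{-572} + 96 \cdot 358 = 30735 \left(- \frac{1}{572}\right) + 34368 = - \frac{30735}{572} + 34368 = \frac{19627761}{572}$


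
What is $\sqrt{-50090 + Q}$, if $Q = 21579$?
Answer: $i \sqrt{28511} \approx 168.85 i$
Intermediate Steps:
$\sqrt{-50090 + Q} = \sqrt{-50090 + 21579} = \sqrt{-28511} = i \sqrt{28511}$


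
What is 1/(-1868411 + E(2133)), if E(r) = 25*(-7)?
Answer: -1/1868586 ≈ -5.3516e-7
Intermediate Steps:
E(r) = -175
1/(-1868411 + E(2133)) = 1/(-1868411 - 175) = 1/(-1868586) = -1/1868586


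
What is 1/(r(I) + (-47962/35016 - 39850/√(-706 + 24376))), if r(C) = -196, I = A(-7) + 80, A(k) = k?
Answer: 15911434747596/2268193948877537 - 407174101680*√2630/2268193948877537 ≈ -0.0021911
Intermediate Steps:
I = 73 (I = -7 + 80 = 73)
1/(r(I) + (-47962/35016 - 39850/√(-706 + 24376))) = 1/(-196 + (-47962/35016 - 39850/√(-706 + 24376))) = 1/(-196 + (-47962*1/35016 - 39850*√2630/7890)) = 1/(-196 + (-23981/17508 - 39850*√2630/7890)) = 1/(-196 + (-23981/17508 - 3985*√2630/789)) = 1/(-3455549/17508 - 3985*√2630/789)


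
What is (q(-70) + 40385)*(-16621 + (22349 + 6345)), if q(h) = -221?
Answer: 484899972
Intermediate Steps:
(q(-70) + 40385)*(-16621 + (22349 + 6345)) = (-221 + 40385)*(-16621 + (22349 + 6345)) = 40164*(-16621 + 28694) = 40164*12073 = 484899972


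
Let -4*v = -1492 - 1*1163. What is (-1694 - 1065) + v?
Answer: -8381/4 ≈ -2095.3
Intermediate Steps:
v = 2655/4 (v = -(-1492 - 1*1163)/4 = -(-1492 - 1163)/4 = -¼*(-2655) = 2655/4 ≈ 663.75)
(-1694 - 1065) + v = (-1694 - 1065) + 2655/4 = -2759 + 2655/4 = -8381/4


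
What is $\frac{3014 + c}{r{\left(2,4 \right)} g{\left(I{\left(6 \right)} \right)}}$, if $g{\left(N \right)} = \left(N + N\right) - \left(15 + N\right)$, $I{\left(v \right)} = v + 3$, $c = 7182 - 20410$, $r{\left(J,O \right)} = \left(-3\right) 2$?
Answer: $- \frac{5107}{18} \approx -283.72$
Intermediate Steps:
$r{\left(J,O \right)} = -6$
$c = -13228$
$I{\left(v \right)} = 3 + v$
$g{\left(N \right)} = -15 + N$ ($g{\left(N \right)} = 2 N - \left(15 + N\right) = -15 + N$)
$\frac{3014 + c}{r{\left(2,4 \right)} g{\left(I{\left(6 \right)} \right)}} = \frac{3014 - 13228}{\left(-6\right) \left(-15 + \left(3 + 6\right)\right)} = - \frac{10214}{\left(-6\right) \left(-15 + 9\right)} = - \frac{10214}{\left(-6\right) \left(-6\right)} = - \frac{10214}{36} = \left(-10214\right) \frac{1}{36} = - \frac{5107}{18}$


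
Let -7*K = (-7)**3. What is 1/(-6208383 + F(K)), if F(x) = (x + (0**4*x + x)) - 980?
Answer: -1/6209265 ≈ -1.6105e-7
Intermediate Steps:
K = 49 (K = -1/7*(-7)**3 = -1/7*(-343) = 49)
F(x) = -980 + 2*x (F(x) = (x + (0*x + x)) - 980 = (x + (0 + x)) - 980 = (x + x) - 980 = 2*x - 980 = -980 + 2*x)
1/(-6208383 + F(K)) = 1/(-6208383 + (-980 + 2*49)) = 1/(-6208383 + (-980 + 98)) = 1/(-6208383 - 882) = 1/(-6209265) = -1/6209265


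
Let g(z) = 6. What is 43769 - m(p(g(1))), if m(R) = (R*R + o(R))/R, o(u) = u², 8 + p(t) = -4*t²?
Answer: 44073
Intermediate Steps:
p(t) = -8 - 4*t²
m(R) = 2*R (m(R) = (R*R + R²)/R = (R² + R²)/R = (2*R²)/R = 2*R)
43769 - m(p(g(1))) = 43769 - 2*(-8 - 4*6²) = 43769 - 2*(-8 - 4*36) = 43769 - 2*(-8 - 144) = 43769 - 2*(-152) = 43769 - 1*(-304) = 43769 + 304 = 44073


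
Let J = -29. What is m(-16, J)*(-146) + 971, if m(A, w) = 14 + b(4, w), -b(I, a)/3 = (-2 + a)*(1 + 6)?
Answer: -96119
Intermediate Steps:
b(I, a) = 42 - 21*a (b(I, a) = -3*(-2 + a)*(1 + 6) = -3*(-2 + a)*7 = -3*(-14 + 7*a) = 42 - 21*a)
m(A, w) = 56 - 21*w (m(A, w) = 14 + (42 - 21*w) = 56 - 21*w)
m(-16, J)*(-146) + 971 = (56 - 21*(-29))*(-146) + 971 = (56 + 609)*(-146) + 971 = 665*(-146) + 971 = -97090 + 971 = -96119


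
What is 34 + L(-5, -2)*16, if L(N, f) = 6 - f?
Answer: 162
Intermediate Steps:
34 + L(-5, -2)*16 = 34 + (6 - 1*(-2))*16 = 34 + (6 + 2)*16 = 34 + 8*16 = 34 + 128 = 162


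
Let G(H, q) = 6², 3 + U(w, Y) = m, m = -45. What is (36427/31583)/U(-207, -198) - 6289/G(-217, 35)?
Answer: -794611229/4547952 ≈ -174.72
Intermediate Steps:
U(w, Y) = -48 (U(w, Y) = -3 - 45 = -48)
G(H, q) = 36
(36427/31583)/U(-207, -198) - 6289/G(-217, 35) = (36427/31583)/(-48) - 6289/36 = (36427*(1/31583))*(-1/48) - 6289*1/36 = (36427/31583)*(-1/48) - 6289/36 = -36427/1515984 - 6289/36 = -794611229/4547952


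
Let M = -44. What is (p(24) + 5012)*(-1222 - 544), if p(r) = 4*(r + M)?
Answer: -8709912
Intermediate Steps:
p(r) = -176 + 4*r (p(r) = 4*(r - 44) = 4*(-44 + r) = -176 + 4*r)
(p(24) + 5012)*(-1222 - 544) = ((-176 + 4*24) + 5012)*(-1222 - 544) = ((-176 + 96) + 5012)*(-1766) = (-80 + 5012)*(-1766) = 4932*(-1766) = -8709912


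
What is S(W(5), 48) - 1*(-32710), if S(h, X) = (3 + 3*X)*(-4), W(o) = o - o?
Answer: 32122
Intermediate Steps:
W(o) = 0
S(h, X) = -12 - 12*X
S(W(5), 48) - 1*(-32710) = (-12 - 12*48) - 1*(-32710) = (-12 - 576) + 32710 = -588 + 32710 = 32122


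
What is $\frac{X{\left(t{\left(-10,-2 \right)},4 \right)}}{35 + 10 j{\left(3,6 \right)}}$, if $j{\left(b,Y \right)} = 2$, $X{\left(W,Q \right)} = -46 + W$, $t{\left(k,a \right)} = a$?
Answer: $- \frac{48}{55} \approx -0.87273$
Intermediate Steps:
$\frac{X{\left(t{\left(-10,-2 \right)},4 \right)}}{35 + 10 j{\left(3,6 \right)}} = \frac{-46 - 2}{35 + 10 \cdot 2} = - \frac{48}{35 + 20} = - \frac{48}{55}$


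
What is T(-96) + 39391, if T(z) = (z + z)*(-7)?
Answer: 40735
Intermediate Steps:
T(z) = -14*z (T(z) = (2*z)*(-7) = -14*z)
T(-96) + 39391 = -14*(-96) + 39391 = 1344 + 39391 = 40735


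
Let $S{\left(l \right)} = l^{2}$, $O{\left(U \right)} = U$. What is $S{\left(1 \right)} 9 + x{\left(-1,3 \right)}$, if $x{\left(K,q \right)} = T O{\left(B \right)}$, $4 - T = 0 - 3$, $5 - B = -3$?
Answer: $65$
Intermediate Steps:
$B = 8$ ($B = 5 - -3 = 5 + 3 = 8$)
$T = 7$ ($T = 4 - \left(0 - 3\right) = 4 - -3 = 4 + 3 = 7$)
$x{\left(K,q \right)} = 56$ ($x{\left(K,q \right)} = 7 \cdot 8 = 56$)
$S{\left(1 \right)} 9 + x{\left(-1,3 \right)} = 1^{2} \cdot 9 + 56 = 1 \cdot 9 + 56 = 9 + 56 = 65$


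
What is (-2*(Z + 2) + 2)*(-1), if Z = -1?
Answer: 0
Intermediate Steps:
(-2*(Z + 2) + 2)*(-1) = (-2*(-1 + 2) + 2)*(-1) = (-2*1 + 2)*(-1) = (-2 + 2)*(-1) = 0*(-1) = 0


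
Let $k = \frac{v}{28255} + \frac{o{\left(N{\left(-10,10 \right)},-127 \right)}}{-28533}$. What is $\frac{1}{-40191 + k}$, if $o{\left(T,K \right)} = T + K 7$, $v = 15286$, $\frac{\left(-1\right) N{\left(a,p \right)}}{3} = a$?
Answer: $- \frac{806199915}{32401520357282} \approx -2.4882 \cdot 10^{-5}$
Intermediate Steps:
$N{\left(a,p \right)} = - 3 a$
$o{\left(T,K \right)} = T + 7 K$
$k = \frac{460426483}{806199915}$ ($k = \frac{15286}{28255} + \frac{\left(-3\right) \left(-10\right) + 7 \left(-127\right)}{-28533} = 15286 \cdot \frac{1}{28255} + \left(30 - 889\right) \left(- \frac{1}{28533}\right) = \frac{15286}{28255} - - \frac{859}{28533} = \frac{15286}{28255} + \frac{859}{28533} = \frac{460426483}{806199915} \approx 0.57111$)
$\frac{1}{-40191 + k} = \frac{1}{-40191 + \frac{460426483}{806199915}} = \frac{1}{- \frac{32401520357282}{806199915}} = - \frac{806199915}{32401520357282}$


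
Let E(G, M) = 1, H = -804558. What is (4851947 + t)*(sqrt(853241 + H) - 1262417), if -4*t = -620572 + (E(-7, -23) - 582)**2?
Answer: -24857999401183/4 + 19690799*sqrt(48683)/4 ≈ -6.2134e+12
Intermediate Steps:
t = 283011/4 (t = -(-620572 + (1 - 582)**2)/4 = -(-620572 + (-581)**2)/4 = -(-620572 + 337561)/4 = -1/4*(-283011) = 283011/4 ≈ 70753.)
(4851947 + t)*(sqrt(853241 + H) - 1262417) = (4851947 + 283011/4)*(sqrt(853241 - 804558) - 1262417) = 19690799*(sqrt(48683) - 1262417)/4 = 19690799*(-1262417 + sqrt(48683))/4 = -24857999401183/4 + 19690799*sqrt(48683)/4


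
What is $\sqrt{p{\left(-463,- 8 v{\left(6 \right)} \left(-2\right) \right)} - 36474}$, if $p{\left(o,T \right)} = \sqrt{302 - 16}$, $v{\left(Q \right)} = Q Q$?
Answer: $\sqrt{-36474 + \sqrt{286}} \approx 190.94 i$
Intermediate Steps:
$v{\left(Q \right)} = Q^{2}$
$p{\left(o,T \right)} = \sqrt{286}$
$\sqrt{p{\left(-463,- 8 v{\left(6 \right)} \left(-2\right) \right)} - 36474} = \sqrt{\sqrt{286} - 36474} = \sqrt{-36474 + \sqrt{286}}$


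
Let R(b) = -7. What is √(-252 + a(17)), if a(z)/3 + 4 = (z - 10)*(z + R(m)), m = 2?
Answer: 3*I*√6 ≈ 7.3485*I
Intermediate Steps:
a(z) = -12 + 3*(-10 + z)*(-7 + z) (a(z) = -12 + 3*((z - 10)*(z - 7)) = -12 + 3*((-10 + z)*(-7 + z)) = -12 + 3*(-10 + z)*(-7 + z))
√(-252 + a(17)) = √(-252 + (198 - 51*17 + 3*17²)) = √(-252 + (198 - 867 + 3*289)) = √(-252 + (198 - 867 + 867)) = √(-252 + 198) = √(-54) = 3*I*√6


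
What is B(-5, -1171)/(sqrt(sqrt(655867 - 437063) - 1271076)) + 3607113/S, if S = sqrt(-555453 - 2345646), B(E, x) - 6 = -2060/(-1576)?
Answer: sqrt(2)*(-19711*sqrt(-3687517312524 + 5802198*sqrt(54701))/31706 - 2879*I/788)/sqrt(635538 - sqrt(54701)) ≈ -2117.8*I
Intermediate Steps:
B(E, x) = 2879/394 (B(E, x) = 6 - 2060/(-1576) = 6 - 2060*(-1/1576) = 6 + 515/394 = 2879/394)
S = I*sqrt(2901099) (S = sqrt(-2901099) = I*sqrt(2901099) ≈ 1703.3*I)
B(-5, -1171)/(sqrt(sqrt(655867 - 437063) - 1271076)) + 3607113/S = 2879/(394*(sqrt(sqrt(655867 - 437063) - 1271076))) + 3607113/((I*sqrt(2901099))) = 2879/(394*(sqrt(sqrt(218804) - 1271076))) + 3607113*(-I*sqrt(2901099)/2901099) = 2879/(394*(sqrt(2*sqrt(54701) - 1271076))) - 19711*I*sqrt(2901099)/15853 = 2879/(394*(sqrt(-1271076 + 2*sqrt(54701)))) - 19711*I*sqrt(2901099)/15853 = 2879/(394*sqrt(-1271076 + 2*sqrt(54701))) - 19711*I*sqrt(2901099)/15853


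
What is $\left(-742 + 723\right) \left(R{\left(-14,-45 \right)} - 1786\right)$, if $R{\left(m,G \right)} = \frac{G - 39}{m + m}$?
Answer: $33877$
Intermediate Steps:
$R{\left(m,G \right)} = \frac{-39 + G}{2 m}$
$\left(-742 + 723\right) \left(R{\left(-14,-45 \right)} - 1786\right) = \left(-742 + 723\right) \left(\frac{-39 - 45}{2 \left(-14\right)} - 1786\right) = - 19 \left(\frac{1}{2} \left(- \frac{1}{14}\right) \left(-84\right) - 1786\right) = - 19 \left(3 - 1786\right) = \left(-19\right) \left(-1783\right) = 33877$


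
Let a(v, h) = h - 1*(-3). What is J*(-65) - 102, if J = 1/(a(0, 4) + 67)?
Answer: -7613/74 ≈ -102.88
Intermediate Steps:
a(v, h) = 3 + h (a(v, h) = h + 3 = 3 + h)
J = 1/74 (J = 1/((3 + 4) + 67) = 1/(7 + 67) = 1/74 ≈ 0.013514)
J*(-65) - 102 = (1/74)*(-65) - 102 = -65/74 - 102 = -7613/74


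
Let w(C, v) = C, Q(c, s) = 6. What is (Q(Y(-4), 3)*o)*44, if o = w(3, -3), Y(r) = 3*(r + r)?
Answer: 792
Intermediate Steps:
Y(r) = 6*r (Y(r) = 3*(2*r) = 6*r)
o = 3
(Q(Y(-4), 3)*o)*44 = (6*3)*44 = 18*44 = 792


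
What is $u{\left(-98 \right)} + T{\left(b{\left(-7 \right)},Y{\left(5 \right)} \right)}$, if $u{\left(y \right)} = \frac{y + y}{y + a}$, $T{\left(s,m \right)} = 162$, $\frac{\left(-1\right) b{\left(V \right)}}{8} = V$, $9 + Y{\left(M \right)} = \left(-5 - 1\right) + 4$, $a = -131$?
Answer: $\frac{37294}{229} \approx 162.86$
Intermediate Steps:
$Y{\left(M \right)} = -11$ ($Y{\left(M \right)} = -9 + \left(\left(-5 - 1\right) + 4\right) = -9 + \left(-6 + 4\right) = -9 - 2 = -11$)
$b{\left(V \right)} = - 8 V$
$u{\left(y \right)} = \frac{2 y}{-131 + y}$ ($u{\left(y \right)} = \frac{y + y}{y - 131} = \frac{2 y}{-131 + y}$)
$u{\left(-98 \right)} + T{\left(b{\left(-7 \right)},Y{\left(5 \right)} \right)} = 2 \left(-98\right) \frac{1}{-131 - 98} + 162 = 2 \left(-98\right) \frac{1}{-229} + 162 = 2 \left(-98\right) \left(- \frac{1}{229}\right) + 162 = \frac{196}{229} + 162 = \frac{37294}{229}$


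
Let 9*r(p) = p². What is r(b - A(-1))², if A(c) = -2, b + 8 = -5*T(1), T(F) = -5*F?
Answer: 130321/81 ≈ 1608.9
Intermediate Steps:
b = 17 (b = -8 - (-25) = -8 - 5*(-5) = -8 + 25 = 17)
r(p) = p²/9
r(b - A(-1))² = ((17 - 1*(-2))²/9)² = ((17 + 2)²/9)² = ((⅑)*19²)² = ((⅑)*361)² = (361/9)² = 130321/81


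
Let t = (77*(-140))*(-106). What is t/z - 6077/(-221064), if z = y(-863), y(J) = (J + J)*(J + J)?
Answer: 67677314093/164641614216 ≈ 0.41106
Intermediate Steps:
y(J) = 4*J² (y(J) = (2*J)*(2*J) = 4*J²)
t = 1142680 (t = -10780*(-106) = 1142680)
z = 2979076 (z = 4*(-863)² = 4*744769 = 2979076)
t/z - 6077/(-221064) = 1142680/2979076 - 6077/(-221064) = 1142680*(1/2979076) - 6077*(-1/221064) = 285670/744769 + 6077/221064 = 67677314093/164641614216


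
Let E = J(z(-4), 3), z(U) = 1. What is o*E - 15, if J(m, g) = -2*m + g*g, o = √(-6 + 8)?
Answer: -15 + 7*√2 ≈ -5.1005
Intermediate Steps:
o = √2 ≈ 1.4142
J(m, g) = g² - 2*m (J(m, g) = -2*m + g² = g² - 2*m)
E = 7 (E = 3² - 2*1 = 9 - 2 = 7)
o*E - 15 = √2*7 - 15 = 7*√2 - 15 = -15 + 7*√2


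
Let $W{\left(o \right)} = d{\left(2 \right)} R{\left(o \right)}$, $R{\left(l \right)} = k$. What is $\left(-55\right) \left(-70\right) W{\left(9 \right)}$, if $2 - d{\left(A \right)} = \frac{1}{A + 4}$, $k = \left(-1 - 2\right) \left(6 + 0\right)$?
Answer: $-127050$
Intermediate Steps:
$k = -18$ ($k = \left(-3\right) 6 = -18$)
$R{\left(l \right)} = -18$
$d{\left(A \right)} = 2 - \frac{1}{4 + A}$ ($d{\left(A \right)} = 2 - \frac{1}{A + 4} = 2 - \frac{1}{4 + A}$)
$W{\left(o \right)} = -33$ ($W{\left(o \right)} = \frac{7 + 2 \cdot 2}{4 + 2} \left(-18\right) = \frac{7 + 4}{6} \left(-18\right) = \frac{1}{6} \cdot 11 \left(-18\right) = \frac{11}{6} \left(-18\right) = -33$)
$\left(-55\right) \left(-70\right) W{\left(9 \right)} = \left(-55\right) \left(-70\right) \left(-33\right) = 3850 \left(-33\right) = -127050$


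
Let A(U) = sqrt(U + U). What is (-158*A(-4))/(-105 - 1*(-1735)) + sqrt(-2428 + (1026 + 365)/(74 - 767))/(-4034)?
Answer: I*(-147232932*sqrt(2) - 815*sqrt(129667615))/759461010 ≈ -0.28639*I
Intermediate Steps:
A(U) = sqrt(2)*sqrt(U) (A(U) = sqrt(2*U) = sqrt(2)*sqrt(U))
(-158*A(-4))/(-105 - 1*(-1735)) + sqrt(-2428 + (1026 + 365)/(74 - 767))/(-4034) = (-158*sqrt(2)*sqrt(-4))/(-105 - 1*(-1735)) + sqrt(-2428 + (1026 + 365)/(74 - 767))/(-4034) = (-158*sqrt(2)*2*I)/(-105 + 1735) + sqrt(-2428 + 1391/(-693))*(-1/4034) = -316*I*sqrt(2)/1630 + sqrt(-2428 + 1391*(-1/693))*(-1/4034) = -316*I*sqrt(2)*(1/1630) + sqrt(-2428 - 1391/693)*(-1/4034) = -158*I*sqrt(2)/815 + sqrt(-1683995/693)*(-1/4034) = -158*I*sqrt(2)/815 + (I*sqrt(129667615)/231)*(-1/4034) = -158*I*sqrt(2)/815 - I*sqrt(129667615)/931854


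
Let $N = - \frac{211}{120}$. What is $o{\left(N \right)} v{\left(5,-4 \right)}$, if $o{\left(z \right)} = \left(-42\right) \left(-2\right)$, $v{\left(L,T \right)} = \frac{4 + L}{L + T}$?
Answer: $756$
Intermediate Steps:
$v{\left(L,T \right)} = \frac{4 + L}{L + T}$
$N = - \frac{211}{120}$ ($N = \left(-211\right) \frac{1}{120} = - \frac{211}{120} \approx -1.7583$)
$o{\left(z \right)} = 84$
$o{\left(N \right)} v{\left(5,-4 \right)} = 84 \frac{4 + 5}{5 - 4} = 84 \cdot 1^{-1} \cdot 9 = 84 \cdot 1 \cdot 9 = 84 \cdot 9 = 756$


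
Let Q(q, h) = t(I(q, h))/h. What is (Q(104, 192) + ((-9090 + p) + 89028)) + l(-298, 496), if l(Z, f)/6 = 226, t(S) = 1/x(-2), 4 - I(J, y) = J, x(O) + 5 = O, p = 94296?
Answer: 235992959/1344 ≈ 1.7559e+5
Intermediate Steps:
x(O) = -5 + O
I(J, y) = 4 - J
t(S) = -⅐ (t(S) = 1/(-5 - 2) = 1/(-7) = -⅐)
l(Z, f) = 1356 (l(Z, f) = 6*226 = 1356)
Q(q, h) = -1/(7*h)
(Q(104, 192) + ((-9090 + p) + 89028)) + l(-298, 496) = (-⅐/192 + ((-9090 + 94296) + 89028)) + 1356 = (-⅐*1/192 + (85206 + 89028)) + 1356 = (-1/1344 + 174234) + 1356 = 234170495/1344 + 1356 = 235992959/1344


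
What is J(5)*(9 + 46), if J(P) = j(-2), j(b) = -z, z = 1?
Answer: -55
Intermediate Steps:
j(b) = -1 (j(b) = -1*1 = -1)
J(P) = -1
J(5)*(9 + 46) = -(9 + 46) = -1*55 = -55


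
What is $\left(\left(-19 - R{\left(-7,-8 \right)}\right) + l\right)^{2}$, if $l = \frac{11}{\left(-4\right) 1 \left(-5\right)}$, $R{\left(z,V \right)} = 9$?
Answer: $\frac{301401}{400} \approx 753.5$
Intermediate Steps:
$l = \frac{11}{20}$ ($l = \frac{11}{\left(-4\right) \left(-5\right)} = \frac{11}{20} \approx 0.55$)
$\left(\left(-19 - R{\left(-7,-8 \right)}\right) + l\right)^{2} = \left(\left(-19 - 9\right) + \frac{11}{20}\right)^{2} = \left(-28 + \frac{11}{20}\right)^{2} = \left(- \frac{549}{20}\right)^{2} = \frac{301401}{400}$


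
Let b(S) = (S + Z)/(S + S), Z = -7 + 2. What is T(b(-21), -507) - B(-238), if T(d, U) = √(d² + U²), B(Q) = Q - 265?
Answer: 503 + 13*√670762/21 ≈ 1010.0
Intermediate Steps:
Z = -5
B(Q) = -265 + Q
b(S) = (-5 + S)/(2*S) (b(S) = (S - 5)/(S + S) = (-5 + S)/((2*S)) = (-5 + S)*(1/(2*S)) = (-5 + S)/(2*S))
T(d, U) = √(U² + d²)
T(b(-21), -507) - B(-238) = √((-507)² + ((½)*(-5 - 21)/(-21))²) - (-265 - 238) = √(257049 + ((½)*(-1/21)*(-26))²) - 1*(-503) = √(257049 + (13/21)²) + 503 = √(257049 + 169/441) + 503 = √(113358778/441) + 503 = 13*√670762/21 + 503 = 503 + 13*√670762/21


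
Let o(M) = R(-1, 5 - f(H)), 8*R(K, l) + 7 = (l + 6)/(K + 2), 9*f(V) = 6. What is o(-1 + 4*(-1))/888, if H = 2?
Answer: 5/10656 ≈ 0.00046922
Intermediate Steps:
f(V) = ⅔ (f(V) = (⅑)*6 = ⅔)
R(K, l) = -7/8 + (6 + l)/(8*(2 + K)) (R(K, l) = -7/8 + ((l + 6)/(K + 2))/8 = -7/8 + ((6 + l)/(2 + K))/8 = -7/8 + (6 + l)/(8*(2 + K)))
o(M) = 5/12 (o(M) = (-8 + (5 - 1*⅔) - 7*(-1))/(8*(2 - 1)) = (⅛)*(-8 + (5 - ⅔) + 7)/1 = (⅛)*1*(-8 + 13/3 + 7) = (⅛)*1*(10/3) = 5/12)
o(-1 + 4*(-1))/888 = (5/12)/888 = (5/12)*(1/888) = 5/10656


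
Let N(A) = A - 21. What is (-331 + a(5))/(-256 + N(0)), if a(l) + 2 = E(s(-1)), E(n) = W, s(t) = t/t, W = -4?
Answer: 337/277 ≈ 1.2166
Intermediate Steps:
s(t) = 1
E(n) = -4
a(l) = -6 (a(l) = -2 - 4 = -6)
N(A) = -21 + A
(-331 + a(5))/(-256 + N(0)) = (-331 - 6)/(-256 + (-21 + 0)) = -337/(-256 - 21) = -337/(-277) = -337*(-1/277) = 337/277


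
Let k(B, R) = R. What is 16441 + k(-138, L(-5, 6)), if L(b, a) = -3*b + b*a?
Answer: 16426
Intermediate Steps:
L(b, a) = -3*b + a*b
16441 + k(-138, L(-5, 6)) = 16441 - 5*(-3 + 6) = 16441 - 5*3 = 16441 - 15 = 16426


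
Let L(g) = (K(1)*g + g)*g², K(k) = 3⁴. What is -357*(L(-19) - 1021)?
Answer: 201154863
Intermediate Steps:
K(k) = 81
L(g) = 82*g³ (L(g) = (81*g + g)*g² = (82*g)*g² = 82*g³)
-357*(L(-19) - 1021) = -357*(82*(-19)³ - 1021) = -357*(82*(-6859) - 1021) = -357*(-562438 - 1021) = -357*(-563459) = 201154863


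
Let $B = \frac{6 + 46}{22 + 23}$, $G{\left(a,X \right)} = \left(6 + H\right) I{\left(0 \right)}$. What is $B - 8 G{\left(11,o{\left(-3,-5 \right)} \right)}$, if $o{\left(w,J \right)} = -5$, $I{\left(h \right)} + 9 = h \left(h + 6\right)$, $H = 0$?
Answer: $\frac{19492}{45} \approx 433.16$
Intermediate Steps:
$I{\left(h \right)} = -9 + h \left(6 + h\right)$ ($I{\left(h \right)} = -9 + h \left(h + 6\right) = -9 + h \left(6 + h\right)$)
$G{\left(a,X \right)} = -54$ ($G{\left(a,X \right)} = \left(6 + 0\right) \left(-9 + 0^{2} + 6 \cdot 0\right) = 6 \left(-9 + 0 + 0\right) = 6 \left(-9\right) = -54$)
$B = \frac{52}{45} \approx 1.1556$
$B - 8 G{\left(11,o{\left(-3,-5 \right)} \right)} = \frac{52}{45} - -432 = \frac{52}{45} + 432 = \frac{19492}{45}$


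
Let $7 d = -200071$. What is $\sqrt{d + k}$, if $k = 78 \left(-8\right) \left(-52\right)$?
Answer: $\frac{\sqrt{189455}}{7} \approx 62.181$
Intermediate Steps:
$d = - \frac{200071}{7}$ ($d = \frac{1}{7} \left(-200071\right) = - \frac{200071}{7} \approx -28582.0$)
$k = 32448$ ($k = \left(-624\right) \left(-52\right) = 32448$)
$\sqrt{d + k} = \sqrt{- \frac{200071}{7} + 32448} = \sqrt{\frac{27065}{7}} = \frac{\sqrt{189455}}{7}$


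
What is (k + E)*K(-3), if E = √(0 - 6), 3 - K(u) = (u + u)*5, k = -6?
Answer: -198 + 33*I*√6 ≈ -198.0 + 80.833*I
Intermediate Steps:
K(u) = 3 - 10*u (K(u) = 3 - (u + u)*5 = 3 - 2*u*5 = 3 - 10*u)
E = I*√6 (E = √(-6) = I*√6 ≈ 2.4495*I)
(k + E)*K(-3) = (-6 + I*√6)*(3 - 10*(-3)) = (-6 + I*√6)*(3 + 30) = (-6 + I*√6)*33 = -198 + 33*I*√6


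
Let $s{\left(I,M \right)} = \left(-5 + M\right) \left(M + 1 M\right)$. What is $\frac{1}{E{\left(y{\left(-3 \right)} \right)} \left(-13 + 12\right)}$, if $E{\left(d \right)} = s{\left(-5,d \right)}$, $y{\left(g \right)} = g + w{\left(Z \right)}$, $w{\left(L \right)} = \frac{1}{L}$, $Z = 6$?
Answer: $- \frac{18}{799} \approx -0.022528$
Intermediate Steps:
$s{\left(I,M \right)} = 2 M \left(-5 + M\right)$ ($s{\left(I,M \right)} = \left(-5 + M\right) \left(M + M\right) = \left(-5 + M\right) 2 M = 2 M \left(-5 + M\right)$)
$y{\left(g \right)} = \frac{1}{6} + g$ ($y{\left(g \right)} = g + \frac{1}{6} = \frac{1}{6} + g$)
$E{\left(d \right)} = 2 d \left(-5 + d\right)$
$\frac{1}{E{\left(y{\left(-3 \right)} \right)} \left(-13 + 12\right)} = \frac{1}{2 \left(\frac{1}{6} - 3\right) \left(-5 + \left(\frac{1}{6} - 3\right)\right) \left(-13 + 12\right)} = \frac{1}{2 \left(- \frac{17}{6}\right) \left(-5 - \frac{17}{6}\right) \left(-1\right)} = \frac{1}{2 \left(- \frac{17}{6}\right) \left(- \frac{47}{6}\right) \left(-1\right)} = \frac{1}{\frac{799}{18} \left(-1\right)} = \frac{1}{- \frac{799}{18}} = - \frac{18}{799}$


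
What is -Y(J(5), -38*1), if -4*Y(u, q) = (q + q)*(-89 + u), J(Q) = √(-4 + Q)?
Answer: 1672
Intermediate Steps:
Y(u, q) = -q*(-89 + u)/2 (Y(u, q) = -(q + q)*(-89 + u)/4 = -2*q*(-89 + u)/4 = -q*(-89 + u)/2)
-Y(J(5), -38*1) = -(-38*1)*(89 - √(-4 + 5))/2 = -(-38)*(89 - √1)/2 = -(-38)*(89 - 1*1)/2 = -(-38)*(89 - 1)/2 = -(-38)*88/2 = -1*(-1672) = 1672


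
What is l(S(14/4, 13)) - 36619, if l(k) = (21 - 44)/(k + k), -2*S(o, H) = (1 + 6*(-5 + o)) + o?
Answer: -329617/9 ≈ -36624.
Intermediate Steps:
S(o, H) = 29/2 - 7*o/2 (S(o, H) = -((1 + 6*(-5 + o)) + o)/2 = -((1 + (-30 + 6*o)) + o)/2 = -((-29 + 6*o) + o)/2 = -(-29 + 7*o)/2 = 29/2 - 7*o/2)
l(k) = -23/(2*k) (l(k) = -23*1/(2*k) = -23/(2*k))
l(S(14/4, 13)) - 36619 = -23/(2*(29/2 - 49/4)) - 36619 = -23/(2*9/4) - 36619 = -23/2*4/9 - 36619 = -46/9 - 36619 = -329617/9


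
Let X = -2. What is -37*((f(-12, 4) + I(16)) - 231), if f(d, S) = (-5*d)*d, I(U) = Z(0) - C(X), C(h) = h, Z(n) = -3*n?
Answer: 35113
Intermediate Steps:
I(U) = 2 (I(U) = -3*0 - 1*(-2) = 0 + 2 = 2)
f(d, S) = -5*d²
-37*((f(-12, 4) + I(16)) - 231) = -37*((-5*(-12)² + 2) - 231) = -37*((-5*144 + 2) - 231) = -37*((-720 + 2) - 231) = -37*(-718 - 231) = -37*(-949) = 35113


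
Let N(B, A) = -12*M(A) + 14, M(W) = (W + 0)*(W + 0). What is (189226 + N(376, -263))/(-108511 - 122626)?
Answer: 640788/231137 ≈ 2.7723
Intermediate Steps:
M(W) = W**2 (M(W) = W*W = W**2)
N(B, A) = 14 - 12*A**2 (N(B, A) = -12*A**2 + 14 = 14 - 12*A**2)
(189226 + N(376, -263))/(-108511 - 122626) = (189226 + (14 - 12*(-263)**2))/(-108511 - 122626) = (189226 + (14 - 12*69169))/(-231137) = (189226 + (14 - 830028))*(-1/231137) = (189226 - 830014)*(-1/231137) = -640788*(-1/231137) = 640788/231137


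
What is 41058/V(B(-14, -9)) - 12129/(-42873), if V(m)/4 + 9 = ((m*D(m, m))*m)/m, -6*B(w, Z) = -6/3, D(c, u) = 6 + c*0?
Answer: -293323337/200074 ≈ -1466.1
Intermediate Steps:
D(c, u) = 6 (D(c, u) = 6 + 0 = 6)
B(w, Z) = ⅓ (B(w, Z) = -(-1)/3 = -⅙*(-2) = ⅓)
V(m) = -36 + 24*m (V(m) = -36 + 4*(((m*6)*m)/m) = -36 + 4*(((6*m)*m)/m) = -36 + 4*((6*m²)/m) = -36 + 4*(6*m) = -36 + 24*m)
41058/V(B(-14, -9)) - 12129/(-42873) = 41058/(-36 + 24*(⅓)) - 12129/(-42873) = 41058/(-36 + 8) - 12129*(-1/42873) = 41058/(-28) + 4043/14291 = 41058*(-1/28) + 4043/14291 = -20529/14 + 4043/14291 = -293323337/200074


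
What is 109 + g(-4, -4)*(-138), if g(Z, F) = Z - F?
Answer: 109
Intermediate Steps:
109 + g(-4, -4)*(-138) = 109 + (-4 - 1*(-4))*(-138) = 109 + (-4 + 4)*(-138) = 109 + 0*(-138) = 109 + 0 = 109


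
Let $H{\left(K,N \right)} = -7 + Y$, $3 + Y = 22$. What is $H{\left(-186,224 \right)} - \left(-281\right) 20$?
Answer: $5632$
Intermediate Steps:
$Y = 19$ ($Y = -3 + 22 = 19$)
$H{\left(K,N \right)} = 12$ ($H{\left(K,N \right)} = -7 + 19 = 12$)
$H{\left(-186,224 \right)} - \left(-281\right) 20 = 12 - \left(-281\right) 20 = 12 - -5620 = 12 + 5620 = 5632$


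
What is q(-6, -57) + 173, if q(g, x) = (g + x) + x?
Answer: 53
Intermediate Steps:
q(g, x) = g + 2*x
q(-6, -57) + 173 = (-6 + 2*(-57)) + 173 = (-6 - 114) + 173 = -120 + 173 = 53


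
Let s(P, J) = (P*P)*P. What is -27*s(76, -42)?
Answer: -11852352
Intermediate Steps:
s(P, J) = P³ (s(P, J) = P²*P = P³)
-27*s(76, -42) = -27*76³ = -27*438976 = -11852352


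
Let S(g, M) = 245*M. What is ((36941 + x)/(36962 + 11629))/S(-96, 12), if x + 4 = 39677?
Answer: 12769/23809590 ≈ 0.00053630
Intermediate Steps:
x = 39673 (x = -4 + 39677 = 39673)
((36941 + x)/(36962 + 11629))/S(-96, 12) = ((36941 + 39673)/(36962 + 11629))/((245*12)) = (76614/48591)/2940 = (76614*(1/48591))*(1/2940) = (25538/16197)*(1/2940) = 12769/23809590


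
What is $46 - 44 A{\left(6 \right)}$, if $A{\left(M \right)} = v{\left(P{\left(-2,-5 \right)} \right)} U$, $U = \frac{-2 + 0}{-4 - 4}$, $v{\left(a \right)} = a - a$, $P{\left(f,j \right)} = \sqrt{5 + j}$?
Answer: $46$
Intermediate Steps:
$v{\left(a \right)} = 0$
$U = \frac{1}{4}$ ($U = - \frac{2}{-8} = \left(-2\right) \left(- \frac{1}{8}\right) = \frac{1}{4} \approx 0.25$)
$A{\left(M \right)} = 0$ ($A{\left(M \right)} = 0 \cdot \frac{1}{4} = 0$)
$46 - 44 A{\left(6 \right)} = 46 - 0 = 46 + 0 = 46$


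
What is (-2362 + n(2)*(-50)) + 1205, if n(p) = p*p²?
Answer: -1557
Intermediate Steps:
n(p) = p³
(-2362 + n(2)*(-50)) + 1205 = (-2362 + 2³*(-50)) + 1205 = (-2362 + 8*(-50)) + 1205 = (-2362 - 400) + 1205 = -2762 + 1205 = -1557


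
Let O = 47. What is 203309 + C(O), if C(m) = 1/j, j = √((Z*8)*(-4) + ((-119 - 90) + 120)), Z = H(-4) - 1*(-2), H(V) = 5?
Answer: 203309 - I*√313/313 ≈ 2.0331e+5 - 0.056523*I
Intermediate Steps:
Z = 7 (Z = 5 - 1*(-2) = 5 + 2 = 7)
j = I*√313 (j = √((7*8)*(-4) + ((-119 - 90) + 120)) = √(56*(-4) + (-209 + 120)) = √(-224 - 89) = √(-313) = I*√313 ≈ 17.692*I)
C(m) = -I*√313/313 (C(m) = 1/(I*√313) = -I*√313/313)
203309 + C(O) = 203309 - I*√313/313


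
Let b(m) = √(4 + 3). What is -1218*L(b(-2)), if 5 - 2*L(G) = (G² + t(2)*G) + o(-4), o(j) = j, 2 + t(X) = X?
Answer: -1218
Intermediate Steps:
t(X) = -2 + X
b(m) = √7
L(G) = 9/2 - G²/2 (L(G) = 5/2 - ((G² + (-2 + 2)*G) - 4)/2 = 5/2 - ((G² + 0*G) - 4)/2 = 5/2 - ((G² + 0) - 4)/2 = 5/2 - (G² - 4)/2 = 5/2 - (-4 + G²)/2 = 5/2 + (2 - G²/2) = 9/2 - G²/2)
-1218*L(b(-2)) = -1218*(9/2 - (√7)²/2) = -1218*(9/2 - ½*7) = -1218*(9/2 - 7/2) = -1218*1 = -1218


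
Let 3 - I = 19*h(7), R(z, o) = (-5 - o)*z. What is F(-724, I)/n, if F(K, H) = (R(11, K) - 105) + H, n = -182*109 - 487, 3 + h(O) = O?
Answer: -2577/6775 ≈ -0.38037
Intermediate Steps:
R(z, o) = z*(-5 - o)
h(O) = -3 + O
n = -20325 (n = -19838 - 487 = -20325)
I = -73 (I = 3 - 19*(-3 + 7) = 3 - 19*4 = 3 - 1*76 = 3 - 76 = -73)
F(K, H) = -160 + H - 11*K (F(K, H) = (-1*11*(5 + K) - 105) + H = ((-55 - 11*K) - 105) + H = (-160 - 11*K) + H = -160 + H - 11*K)
F(-724, I)/n = (-160 - 73 - 11*(-724))/(-20325) = (-160 - 73 + 7964)*(-1/20325) = 7731*(-1/20325) = -2577/6775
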